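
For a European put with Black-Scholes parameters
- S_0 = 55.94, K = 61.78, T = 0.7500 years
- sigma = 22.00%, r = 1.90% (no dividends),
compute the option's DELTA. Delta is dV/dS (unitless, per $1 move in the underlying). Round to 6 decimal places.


Answer: Delta = -0.637256

Derivation:
d1 = -0.3511339350; d2 = -0.5416595238
phi(d1) = 0.3750912110; exp(-qT) = 1.0000000000; exp(-rT) = 0.9858510507
N(-d1) = 0.6372560648
Delta = -exp(-qT) * N(-d1) = -1.0000000000 * 0.6372560648 = -0.637256


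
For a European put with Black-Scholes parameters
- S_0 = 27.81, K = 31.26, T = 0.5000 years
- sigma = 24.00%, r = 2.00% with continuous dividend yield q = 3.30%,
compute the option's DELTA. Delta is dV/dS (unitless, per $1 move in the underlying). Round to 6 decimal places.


d1 = -0.6425459094; d2 = -0.8122515369
phi(d1) = 0.3245319930; exp(-qT) = 0.9836353794; exp(-rT) = 0.9900498337
N(-d1) = 0.7397406046
Delta = -exp(-qT) * N(-d1) = -0.9836353794 * 0.7397406046 = -0.727635

Answer: Delta = -0.727635


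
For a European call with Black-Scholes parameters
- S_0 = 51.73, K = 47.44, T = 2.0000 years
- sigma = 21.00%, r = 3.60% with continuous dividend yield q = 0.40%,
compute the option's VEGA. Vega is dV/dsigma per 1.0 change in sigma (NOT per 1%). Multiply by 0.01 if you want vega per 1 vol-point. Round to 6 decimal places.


Answer: Vega = 23.355581

Derivation:
d1 = 0.6554951560; d2 = 0.3585103079
phi(d1) = 0.3218159493; exp(-qT) = 0.9920319148; exp(-rT) = 0.9305308958
Vega = S * exp(-qT) * phi(d1) * sqrt(T) = 51.7300 * 0.9920319148 * 0.3218159493 * 1.4142135624 = 23.355581


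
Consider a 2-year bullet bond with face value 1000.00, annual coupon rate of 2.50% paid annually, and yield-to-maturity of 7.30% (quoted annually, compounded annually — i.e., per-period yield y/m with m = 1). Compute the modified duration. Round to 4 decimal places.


Coupon per period c = face * coupon_rate / m = 25.000000
Periods per year m = 1; per-period yield y/m = 0.073000
Number of cashflows N = 2
Cashflows (t years, CF_t, discount factor 1/(1+y/m)^(m*t), PV):
  t = 1.0000: CF_t = 25.000000, DF = 0.931966, PV = 23.299161
  t = 2.0000: CF_t = 1025.000000, DF = 0.868561, PV = 890.275499
Price P = sum_t PV_t = 913.574660
First compute Macaulay numerator sum_t t * PV_t:
  t * PV_t at t = 1.0000: 23.299161
  t * PV_t at t = 2.0000: 1780.550998
Macaulay duration D = 1803.850159 / 913.574660 = 1.974497
Modified duration = D / (1 + y/m) = 1.974497 / (1 + 0.073000) = 1.840165

Answer: Modified duration = 1.8402


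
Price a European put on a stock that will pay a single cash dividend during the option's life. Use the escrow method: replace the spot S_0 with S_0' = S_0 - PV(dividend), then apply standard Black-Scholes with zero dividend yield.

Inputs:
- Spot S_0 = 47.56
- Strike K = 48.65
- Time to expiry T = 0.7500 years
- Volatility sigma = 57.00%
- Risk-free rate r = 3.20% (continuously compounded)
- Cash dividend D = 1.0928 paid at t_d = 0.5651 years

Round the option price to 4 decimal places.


Answer: Price = 9.6743

Derivation:
PV(D) = D * exp(-r * t_d) = 1.0928 * 0.98207932 = 1.07321628
S_0' = S_0 - PV(D) = 47.5600 - 1.07321628 = 46.48678372
d1 = (ln(S_0'/K) + (r + sigma^2/2)*T) / (sigma*sqrt(T)) = 0.20329565
d2 = d1 - sigma*sqrt(T) = -0.29033883
exp(-rT) = 0.97628571
N(-d1) = 0.41945198; N(-d2) = 0.61422148
P = K * exp(-rT) * N(-d2) - S_0' * N(-d1) = 48.6500 * 0.97628571 * 0.61422148 - 46.48678372 * 0.41945198 = 9.6743


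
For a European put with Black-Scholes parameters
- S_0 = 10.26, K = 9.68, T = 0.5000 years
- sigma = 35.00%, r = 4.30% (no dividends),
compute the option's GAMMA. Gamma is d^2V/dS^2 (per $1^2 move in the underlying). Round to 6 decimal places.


Answer: Gamma = 0.142254

Derivation:
d1 = 0.4457437037; d2 = 0.1982563303
phi(d1) = 0.3612148816; exp(-qT) = 1.0000000000; exp(-rT) = 0.9787294775
Gamma = exp(-qT) * phi(d1) / (S * sigma * sqrt(T)) = 1.0000000000 * 0.3612148816 / (10.2600 * 0.3500 * 0.7071067812) = 0.142254


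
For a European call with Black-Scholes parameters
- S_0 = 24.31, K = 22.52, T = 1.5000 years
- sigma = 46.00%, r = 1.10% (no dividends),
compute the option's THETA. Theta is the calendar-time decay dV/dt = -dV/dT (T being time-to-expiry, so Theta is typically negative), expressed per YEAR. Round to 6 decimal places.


d1 = 0.4467372028; d2 = -0.1166454381
phi(d1) = 0.3610547763; exp(-qT) = 1.0000000000; exp(-rT) = 0.9836353794
Theta = -S*exp(-qT)*phi(d1)*sigma/(2*sqrt(T)) - r*K*exp(-rT)*N(d2) + q*S*exp(-qT)*N(d1)
N(d1) = 0.6724675914; N(d2) = 0.4535705145; sqrt(T) = 1.2247448714
Term 1 = -24.3100 * 1.0000000000 * 0.3610547763 * 0.4600 / (2 * 1.2247448714) = -1.6483151862
Term 2 = -0.0110 * 22.5200 * 0.9836353794 * 0.4535705145 = -0.1105197838
Term 3 = 0 (no dividend yield, q = 0)
Theta = -1.6483151862 + (-0.1105197838) + (0.0000000000) = -1.758835

Answer: Theta = -1.758835


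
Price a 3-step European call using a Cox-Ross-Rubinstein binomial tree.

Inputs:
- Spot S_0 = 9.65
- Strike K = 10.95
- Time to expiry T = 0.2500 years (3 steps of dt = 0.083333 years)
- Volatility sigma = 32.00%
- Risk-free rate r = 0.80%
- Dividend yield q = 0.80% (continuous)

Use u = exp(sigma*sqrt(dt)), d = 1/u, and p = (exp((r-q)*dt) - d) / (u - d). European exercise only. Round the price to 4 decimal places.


Answer: Price = V(0,0) = 0.1929

Derivation:
dt = T/N = 0.083333
u = exp(sigma*sqrt(dt)) = 1.096777; d = 1/u = 0.911762
p = (exp((r-q)*dt) - d) / (u - d) = 0.476922
Discount per step: exp(-r*dt) = 0.999334
Stock lattice S(k, i) with i counting down-moves:
  k=0: S(0,0) = 9.6500
  k=1: S(1,0) = 10.5839; S(1,1) = 8.7985
  k=2: S(2,0) = 11.6082; S(2,1) = 9.6500; S(2,2) = 8.0221
  k=3: S(3,0) = 12.7316; S(3,1) = 10.5839; S(3,2) = 8.7985; S(3,3) = 7.3143
Terminal payoffs V(N, i) = max(S_T - K, 0):
  V(3,0) = 1.781587; V(3,1) = 0.000000; V(3,2) = 0.000000; V(3,3) = 0.000000
Backward induction: V(k, i) = exp(-r*dt) * [p * V(k+1, i) + (1-p) * V(k+1, i+1)].
  V(2,0) = exp(-r*dt) * [p*1.781587 + (1-p)*0.000000] = 0.849112
  V(2,1) = exp(-r*dt) * [p*0.000000 + (1-p)*0.000000] = 0.000000
  V(2,2) = exp(-r*dt) * [p*0.000000 + (1-p)*0.000000] = 0.000000
  V(1,0) = exp(-r*dt) * [p*0.849112 + (1-p)*0.000000] = 0.404691
  V(1,1) = exp(-r*dt) * [p*0.000000 + (1-p)*0.000000] = 0.000000
  V(0,0) = exp(-r*dt) * [p*0.404691 + (1-p)*0.000000] = 0.192877


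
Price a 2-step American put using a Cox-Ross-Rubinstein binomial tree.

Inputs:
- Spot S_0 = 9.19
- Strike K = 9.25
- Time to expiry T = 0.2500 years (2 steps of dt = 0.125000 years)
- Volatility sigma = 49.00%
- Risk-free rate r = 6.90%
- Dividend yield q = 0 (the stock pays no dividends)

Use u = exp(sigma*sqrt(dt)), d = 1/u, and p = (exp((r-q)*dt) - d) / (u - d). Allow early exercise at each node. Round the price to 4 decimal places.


dt = T/N = 0.125000
u = exp(sigma*sqrt(dt)) = 1.189153; d = 1/u = 0.840935
p = (exp((r-q)*dt) - d) / (u - d) = 0.481674
Discount per step: exp(-r*dt) = 0.991412
Stock lattice S(k, i) with i counting down-moves:
  k=0: S(0,0) = 9.1900
  k=1: S(1,0) = 10.9283; S(1,1) = 7.7282
  k=2: S(2,0) = 12.9954; S(2,1) = 9.1900; S(2,2) = 6.4989
Terminal payoffs V(N, i) = max(K - S_T, 0):
  V(2,0) = 0.000000; V(2,1) = 0.060000; V(2,2) = 2.751096
Backward induction: V(k, i) = exp(-r*dt) * [p * V(k+1, i) + (1-p) * V(k+1, i+1)]; then take max(V_cont, immediate exercise) for American.
  V(1,0) = exp(-r*dt) * [p*0.000000 + (1-p)*0.060000] = 0.030832; exercise = 0.000000; V(1,0) = max -> 0.030832
  V(1,1) = exp(-r*dt) * [p*0.060000 + (1-p)*2.751096] = 1.442371; exercise = 1.521809; V(1,1) = max -> 1.521809
  V(0,0) = exp(-r*dt) * [p*0.030832 + (1-p)*1.521809] = 0.796743; exercise = 0.060000; V(0,0) = max -> 0.796743

Answer: Price = V(0,0) = 0.7967


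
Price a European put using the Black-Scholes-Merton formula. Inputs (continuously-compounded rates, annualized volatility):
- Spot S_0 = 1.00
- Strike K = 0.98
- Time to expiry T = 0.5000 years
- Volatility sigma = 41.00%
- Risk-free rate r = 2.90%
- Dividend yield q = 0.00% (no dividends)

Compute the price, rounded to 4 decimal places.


Answer: Price = 0.0970

Derivation:
d1 = (ln(S/K) + (r - q + 0.5*sigma^2) * T) / (sigma * sqrt(T)) = 0.26465699
d2 = d1 - sigma * sqrt(T) = -0.02525679
exp(-rT) = 0.98560462; exp(-qT) = 1.00000000
P = K * exp(-rT) * N(-d2) - S_0 * exp(-qT) * N(-d1)
N(-d1) = 0.39563686; N(-d2) = 0.51007493
P = 0.9800 * 0.98560462 * 0.51007493 - 1.0000 * 1.00000000 * 0.39563686 = 0.0970


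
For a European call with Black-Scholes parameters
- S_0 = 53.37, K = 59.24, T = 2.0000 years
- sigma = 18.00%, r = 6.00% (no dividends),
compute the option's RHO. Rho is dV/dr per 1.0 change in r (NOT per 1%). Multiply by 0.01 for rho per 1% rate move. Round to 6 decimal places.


Answer: Rho = 49.784989

Derivation:
d1 = 0.1887653017; d2 = -0.0657931396
phi(d1) = 0.3918975981; exp(-qT) = 1.0000000000; exp(-rT) = 0.8869204367
N(d2) = 0.4737712591
Rho = K*T*exp(-rT)*N(d2) = 59.2400 * 2.0000 * 0.8869204367 * 0.4737712591 = 49.784989


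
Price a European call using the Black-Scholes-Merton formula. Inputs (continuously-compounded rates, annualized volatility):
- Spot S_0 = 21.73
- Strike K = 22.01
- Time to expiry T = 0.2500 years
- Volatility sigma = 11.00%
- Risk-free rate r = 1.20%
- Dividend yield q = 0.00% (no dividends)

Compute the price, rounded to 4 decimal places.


Answer: Price = 0.3796

Derivation:
d1 = (ln(S/K) + (r - q + 0.5*sigma^2) * T) / (sigma * sqrt(T)) = -0.15073820
d2 = d1 - sigma * sqrt(T) = -0.20573820
exp(-rT) = 0.99700450; exp(-qT) = 1.00000000
C = S_0 * exp(-qT) * N(d1) - K * exp(-rT) * N(d2)
N(d1) = 0.44009112; N(d2) = 0.41849771
C = 21.7300 * 1.00000000 * 0.44009112 - 22.0100 * 0.99700450 * 0.41849771 = 0.3796


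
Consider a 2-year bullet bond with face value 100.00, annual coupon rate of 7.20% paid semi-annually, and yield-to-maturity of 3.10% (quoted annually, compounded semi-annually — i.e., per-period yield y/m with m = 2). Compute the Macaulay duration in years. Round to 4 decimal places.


Coupon per period c = face * coupon_rate / m = 3.600000
Periods per year m = 2; per-period yield y/m = 0.015500
Number of cashflows N = 4
Cashflows (t years, CF_t, discount factor 1/(1+y/m)^(m*t), PV):
  t = 0.5000: CF_t = 3.600000, DF = 0.984737, PV = 3.545052
  t = 1.0000: CF_t = 3.600000, DF = 0.969706, PV = 3.490942
  t = 1.5000: CF_t = 3.600000, DF = 0.954905, PV = 3.437658
  t = 2.0000: CF_t = 103.600000, DF = 0.940330, PV = 97.418187
Price P = sum_t PV_t = 107.891840
Macaulay numerator sum_t t * PV_t:
  t * PV_t at t = 0.5000: 1.772526
  t * PV_t at t = 1.0000: 3.490942
  t * PV_t at t = 1.5000: 5.156488
  t * PV_t at t = 2.0000: 194.836375
Macaulay duration D = (sum_t t * PV_t) / P = 205.256330 / 107.891840 = 1.902427

Answer: Macaulay duration = 1.9024 years


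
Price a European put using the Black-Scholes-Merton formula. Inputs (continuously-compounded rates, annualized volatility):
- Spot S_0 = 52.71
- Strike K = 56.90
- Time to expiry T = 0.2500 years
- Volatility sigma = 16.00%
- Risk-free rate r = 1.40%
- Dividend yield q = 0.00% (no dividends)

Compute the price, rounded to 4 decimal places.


d1 = (ln(S/K) + (r - q + 0.5*sigma^2) * T) / (sigma * sqrt(T)) = -0.87237688
d2 = d1 - sigma * sqrt(T) = -0.95237688
exp(-rT) = 0.99650612; exp(-qT) = 1.00000000
P = K * exp(-rT) * N(-d2) - S_0 * exp(-qT) * N(-d1)
N(-d1) = 0.80849859; N(-d2) = 0.82954706
P = 56.9000 * 0.99650612 * 0.82954706 - 52.7100 * 1.00000000 * 0.80849859 = 4.4204

Answer: Price = 4.4204


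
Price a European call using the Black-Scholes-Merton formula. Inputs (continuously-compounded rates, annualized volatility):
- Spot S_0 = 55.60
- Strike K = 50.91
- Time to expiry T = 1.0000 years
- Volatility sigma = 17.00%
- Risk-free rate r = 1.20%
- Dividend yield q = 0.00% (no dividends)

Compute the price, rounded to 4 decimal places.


d1 = (ln(S/K) + (r - q + 0.5*sigma^2) * T) / (sigma * sqrt(T)) = 0.67396373
d2 = d1 - sigma * sqrt(T) = 0.50396373
exp(-rT) = 0.98807171; exp(-qT) = 1.00000000
C = S_0 * exp(-qT) * N(d1) - K * exp(-rT) * N(d2)
N(d1) = 0.74983281; N(d2) = 0.69285657
C = 55.6000 * 1.00000000 * 0.74983281 - 50.9100 * 0.98807171 * 0.69285657 = 6.8381

Answer: Price = 6.8381


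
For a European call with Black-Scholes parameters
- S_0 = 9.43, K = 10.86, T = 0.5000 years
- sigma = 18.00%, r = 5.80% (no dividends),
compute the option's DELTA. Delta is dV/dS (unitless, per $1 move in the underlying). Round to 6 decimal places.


Answer: Delta = 0.206733

Derivation:
d1 = -0.8178099878; d2 = -0.9450892084
phi(d1) = 0.2855480047; exp(-qT) = 1.0000000000; exp(-rT) = 0.9714164645
N(d1) = 0.2067328470
Delta = exp(-qT) * N(d1) = 1.0000000000 * 0.2067328470 = 0.206733


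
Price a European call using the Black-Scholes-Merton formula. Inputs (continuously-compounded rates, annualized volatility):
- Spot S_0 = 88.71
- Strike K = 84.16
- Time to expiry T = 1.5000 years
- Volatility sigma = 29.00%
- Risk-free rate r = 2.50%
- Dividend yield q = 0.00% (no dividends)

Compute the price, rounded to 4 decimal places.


Answer: Price = 16.1678

Derivation:
d1 = (ln(S/K) + (r - q + 0.5*sigma^2) * T) / (sigma * sqrt(T)) = 0.43141391
d2 = d1 - sigma * sqrt(T) = 0.07623790
exp(-rT) = 0.96319442; exp(-qT) = 1.00000000
C = S_0 * exp(-qT) * N(d1) - K * exp(-rT) * N(d2)
N(d1) = 0.66691628; N(d2) = 0.53038508
C = 88.7100 * 1.00000000 * 0.66691628 - 84.1600 * 0.96319442 * 0.53038508 = 16.1678


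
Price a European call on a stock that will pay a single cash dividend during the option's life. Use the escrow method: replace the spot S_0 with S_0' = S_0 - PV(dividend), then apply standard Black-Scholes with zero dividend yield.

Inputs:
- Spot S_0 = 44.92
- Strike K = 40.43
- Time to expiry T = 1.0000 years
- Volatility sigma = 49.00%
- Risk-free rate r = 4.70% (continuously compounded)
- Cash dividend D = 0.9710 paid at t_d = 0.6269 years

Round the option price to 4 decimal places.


Answer: Price = 10.9684

Derivation:
PV(D) = D * exp(-r * t_d) = 0.9710 * 0.97096554 = 0.94280754
S_0' = S_0 - PV(D) = 44.9200 - 0.94280754 = 43.97719246
d1 = (ln(S_0'/K) + (r + sigma^2/2)*T) / (sigma*sqrt(T)) = 0.51254911
d2 = d1 - sigma*sqrt(T) = 0.02254911
exp(-rT) = 0.95408740
N(d1) = 0.69586662; N(d2) = 0.50899503
C = S_0' * N(d1) - K * exp(-rT) * N(d2) = 43.97719246 * 0.69586662 - 40.4300 * 0.95408740 * 0.50899503 = 10.9684


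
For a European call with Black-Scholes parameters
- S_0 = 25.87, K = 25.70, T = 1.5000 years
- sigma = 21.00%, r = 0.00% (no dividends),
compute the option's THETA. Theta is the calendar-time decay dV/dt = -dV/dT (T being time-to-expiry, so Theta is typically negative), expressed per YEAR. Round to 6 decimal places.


Answer: Theta = -0.874349

Derivation:
d1 = 0.1542323328; d2 = -0.1029640902
phi(d1) = 0.3942254444; exp(-qT) = 1.0000000000; exp(-rT) = 1.0000000000
Theta = -S*exp(-qT)*phi(d1)*sigma/(2*sqrt(T)) - r*K*exp(-rT)*N(d2) + q*S*exp(-qT)*N(d1)
N(d1) = 0.5612867253; N(d2) = 0.4589957356; sqrt(T) = 1.2247448714
Term 1 = -25.8700 * 1.0000000000 * 0.3942254444 * 0.2100 / (2 * 1.2247448714) = -0.8743488631
Term 2 = -0.0000 * 25.7000 * 1.0000000000 * 0.4589957356 = -0.0000000000
Term 3 = 0 (no dividend yield, q = 0)
Theta = -0.8743488631 + (-0.0000000000) + (0.0000000000) = -0.874349


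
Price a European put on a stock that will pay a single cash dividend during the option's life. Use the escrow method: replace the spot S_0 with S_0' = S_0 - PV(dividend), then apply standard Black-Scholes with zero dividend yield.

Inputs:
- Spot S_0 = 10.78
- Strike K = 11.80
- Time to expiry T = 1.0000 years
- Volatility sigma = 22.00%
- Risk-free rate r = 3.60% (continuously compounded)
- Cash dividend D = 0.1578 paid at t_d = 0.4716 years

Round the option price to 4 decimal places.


Answer: Price = 1.3895

Derivation:
PV(D) = D * exp(-r * t_d) = 0.1578 * 0.98316571 = 0.15514355
S_0' = S_0 - PV(D) = 10.7800 - 0.15514355 = 10.62485645
d1 = (ln(S_0'/K) + (r + sigma^2/2)*T) / (sigma*sqrt(T)) = -0.20319694
d2 = d1 - sigma*sqrt(T) = -0.42319694
exp(-rT) = 0.96464029
N(-d1) = 0.58050945; N(-d2) = 0.66392421
P = K * exp(-rT) * N(-d2) - S_0' * N(-d1) = 11.8000 * 0.96464029 * 0.66392421 - 10.62485645 * 0.58050945 = 1.3895


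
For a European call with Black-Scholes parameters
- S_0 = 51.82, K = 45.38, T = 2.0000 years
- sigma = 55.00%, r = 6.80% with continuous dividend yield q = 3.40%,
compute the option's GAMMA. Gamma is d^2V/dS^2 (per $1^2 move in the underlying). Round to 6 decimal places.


d1 = 0.6469444595; d2 = -0.1308729998
phi(d1) = 0.3236129422; exp(-qT) = 0.9342604736; exp(-rT) = 0.8728426325
Gamma = exp(-qT) * phi(d1) / (S * sigma * sqrt(T)) = 0.9342604736 * 0.3236129422 / (51.8200 * 0.5500 * 1.4142135624) = 0.007501

Answer: Gamma = 0.007501


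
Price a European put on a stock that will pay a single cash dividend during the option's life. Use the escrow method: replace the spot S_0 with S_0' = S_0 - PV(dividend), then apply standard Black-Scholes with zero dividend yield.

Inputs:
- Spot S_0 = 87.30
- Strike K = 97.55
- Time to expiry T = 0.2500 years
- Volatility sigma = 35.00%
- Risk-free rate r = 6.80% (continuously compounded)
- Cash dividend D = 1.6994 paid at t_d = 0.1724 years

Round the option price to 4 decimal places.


Answer: Price = 12.7512

Derivation:
PV(D) = D * exp(-r * t_d) = 1.6994 * 0.98834525 = 1.67959392
S_0' = S_0 - PV(D) = 87.3000 - 1.67959392 = 85.62040608
d1 = (ln(S_0'/K) + (r + sigma^2/2)*T) / (sigma*sqrt(T)) = -0.56073671
d2 = d1 - sigma*sqrt(T) = -0.73573671
exp(-rT) = 0.98314368
N(-d1) = 0.71251148; N(-d2) = 0.76905453
P = K * exp(-rT) * N(-d2) - S_0' * N(-d1) = 97.5500 * 0.98314368 * 0.76905453 - 85.62040608 * 0.71251148 = 12.7512


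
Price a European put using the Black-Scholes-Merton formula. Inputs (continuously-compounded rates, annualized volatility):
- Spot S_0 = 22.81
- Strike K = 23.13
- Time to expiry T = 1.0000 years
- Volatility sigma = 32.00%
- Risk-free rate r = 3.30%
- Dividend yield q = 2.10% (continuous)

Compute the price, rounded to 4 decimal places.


Answer: Price = 2.8637

Derivation:
d1 = (ln(S/K) + (r - q + 0.5*sigma^2) * T) / (sigma * sqrt(T)) = 0.15396425
d2 = d1 - sigma * sqrt(T) = -0.16603575
exp(-rT) = 0.96753856; exp(-qT) = 0.97921896
P = K * exp(-rT) * N(-d2) - S_0 * exp(-qT) * N(-d1)
N(-d1) = 0.43881896; N(-d2) = 0.56593559
P = 23.1300 * 0.96753856 * 0.56593559 - 22.8100 * 0.97921896 * 0.43881896 = 2.8637


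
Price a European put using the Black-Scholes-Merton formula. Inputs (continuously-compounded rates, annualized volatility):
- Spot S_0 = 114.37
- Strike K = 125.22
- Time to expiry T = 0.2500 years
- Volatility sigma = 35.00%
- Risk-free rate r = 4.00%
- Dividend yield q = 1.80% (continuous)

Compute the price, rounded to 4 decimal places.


Answer: Price = 14.3093

Derivation:
d1 = (ln(S/K) + (r - q + 0.5*sigma^2) * T) / (sigma * sqrt(T)) = -0.39897648
d2 = d1 - sigma * sqrt(T) = -0.57397648
exp(-rT) = 0.99004983; exp(-qT) = 0.99551011
P = K * exp(-rT) * N(-d2) - S_0 * exp(-qT) * N(-d1)
N(-d1) = 0.65504473; N(-d2) = 0.71700814
P = 125.2200 * 0.99004983 * 0.71700814 - 114.3700 * 0.99551011 * 0.65504473 = 14.3093


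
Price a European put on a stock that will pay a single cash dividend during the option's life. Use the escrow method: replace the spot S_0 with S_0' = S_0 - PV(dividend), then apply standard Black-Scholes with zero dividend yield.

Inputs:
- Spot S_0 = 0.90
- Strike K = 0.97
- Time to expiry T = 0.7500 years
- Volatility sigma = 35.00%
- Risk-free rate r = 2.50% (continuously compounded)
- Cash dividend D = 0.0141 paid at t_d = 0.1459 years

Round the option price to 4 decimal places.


PV(D) = D * exp(-r * t_d) = 0.0141 * 0.99635914 = 0.01404866
S_0' = S_0 - PV(D) = 0.9000 - 0.01404866 = 0.88595134
d1 = (ln(S_0'/K) + (r + sigma^2/2)*T) / (sigma*sqrt(T)) = -0.08560141
d2 = d1 - sigma*sqrt(T) = -0.38871030
exp(-rT) = 0.98142469
N(-d1) = 0.53410836; N(-d2) = 0.65125477
P = K * exp(-rT) * N(-d2) - S_0' * N(-d1) = 0.9700 * 0.98142469 * 0.65125477 - 0.88595134 * 0.53410836 = 0.1468

Answer: Price = 0.1468


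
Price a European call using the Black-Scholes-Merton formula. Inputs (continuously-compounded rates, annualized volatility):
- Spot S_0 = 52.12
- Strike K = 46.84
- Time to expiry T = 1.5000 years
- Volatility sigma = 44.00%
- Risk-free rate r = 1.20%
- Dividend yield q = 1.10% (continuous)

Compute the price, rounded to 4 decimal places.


Answer: Price = 13.1649

Derivation:
d1 = (ln(S/K) + (r - q + 0.5*sigma^2) * T) / (sigma * sqrt(T)) = 0.47043418
d2 = d1 - sigma * sqrt(T) = -0.06845356
exp(-rT) = 0.98216103; exp(-qT) = 0.98363538
C = S_0 * exp(-qT) * N(d1) - K * exp(-rT) * N(d2)
N(d1) = 0.68097758; N(d2) = 0.47271229
C = 52.1200 * 0.98363538 * 0.68097758 - 46.8400 * 0.98216103 * 0.47271229 = 13.1649


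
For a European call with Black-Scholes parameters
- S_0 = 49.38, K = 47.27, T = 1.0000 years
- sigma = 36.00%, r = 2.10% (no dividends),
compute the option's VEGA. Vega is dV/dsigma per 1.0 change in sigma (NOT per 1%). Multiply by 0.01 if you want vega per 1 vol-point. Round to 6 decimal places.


d1 = 0.3596378864; d2 = -0.0003621136
phi(d1) = 0.3739593274; exp(-qT) = 1.0000000000; exp(-rT) = 0.9792189646
Vega = S * exp(-qT) * phi(d1) * sqrt(T) = 49.3800 * 1.0000000000 * 0.3739593274 * 1.0000000000 = 18.466112

Answer: Vega = 18.466112


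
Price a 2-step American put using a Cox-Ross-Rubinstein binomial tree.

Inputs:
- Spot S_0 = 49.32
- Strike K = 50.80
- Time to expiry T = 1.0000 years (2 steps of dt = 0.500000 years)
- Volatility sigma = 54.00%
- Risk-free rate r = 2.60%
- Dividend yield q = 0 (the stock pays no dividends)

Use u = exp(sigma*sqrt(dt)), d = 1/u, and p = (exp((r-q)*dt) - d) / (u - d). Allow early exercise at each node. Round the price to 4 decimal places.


dt = T/N = 0.500000
u = exp(sigma*sqrt(dt)) = 1.464974; d = 1/u = 0.682606
p = (exp((r-q)*dt) - d) / (u - d) = 0.422408
Discount per step: exp(-r*dt) = 0.987084
Stock lattice S(k, i) with i counting down-moves:
  k=0: S(0,0) = 49.3200
  k=1: S(1,0) = 72.2525; S(1,1) = 33.6661
  k=2: S(2,0) = 105.8481; S(2,1) = 49.3200; S(2,2) = 22.9807
Terminal payoffs V(N, i) = max(K - S_T, 0):
  V(2,0) = 0.000000; V(2,1) = 1.480000; V(2,2) = 27.819309
Backward induction: V(k, i) = exp(-r*dt) * [p * V(k+1, i) + (1-p) * V(k+1, i+1)]; then take max(V_cont, immediate exercise) for American.
  V(1,0) = exp(-r*dt) * [p*0.000000 + (1-p)*1.480000] = 0.843795; exercise = 0.000000; V(1,0) = max -> 0.843795
  V(1,1) = exp(-r*dt) * [p*1.480000 + (1-p)*27.819309] = 16.477753; exercise = 17.133879; V(1,1) = max -> 17.133879
  V(0,0) = exp(-r*dt) * [p*0.843795 + (1-p)*17.133879] = 10.120386; exercise = 1.480000; V(0,0) = max -> 10.120386

Answer: Price = V(0,0) = 10.1204


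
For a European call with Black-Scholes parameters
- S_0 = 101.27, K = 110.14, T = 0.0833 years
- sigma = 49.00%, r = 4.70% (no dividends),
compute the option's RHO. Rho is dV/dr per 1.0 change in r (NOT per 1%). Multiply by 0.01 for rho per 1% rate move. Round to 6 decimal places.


Answer: Rho = 2.395761

Derivation:
d1 = -0.4953015971; d2 = -0.6367241201
phi(d1) = 0.3528894763; exp(-qT) = 1.0000000000; exp(-rT) = 0.9960925540
N(d2) = 0.2621522798
Rho = K*T*exp(-rT)*N(d2) = 110.1400 * 0.0833 * 0.9960925540 * 0.2621522798 = 2.395761


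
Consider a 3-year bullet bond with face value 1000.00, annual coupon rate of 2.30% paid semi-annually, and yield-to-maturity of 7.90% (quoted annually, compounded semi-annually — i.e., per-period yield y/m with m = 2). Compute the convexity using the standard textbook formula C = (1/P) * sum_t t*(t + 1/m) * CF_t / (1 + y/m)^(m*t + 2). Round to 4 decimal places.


Answer: Convexity = 9.3203

Derivation:
Coupon per period c = face * coupon_rate / m = 11.500000
Periods per year m = 2; per-period yield y/m = 0.039500
Number of cashflows N = 6
Cashflows (t years, CF_t, discount factor 1/(1+y/m)^(m*t), PV):
  t = 0.5000: CF_t = 11.500000, DF = 0.962001, PV = 11.063011
  t = 1.0000: CF_t = 11.500000, DF = 0.925446, PV = 10.642627
  t = 1.5000: CF_t = 11.500000, DF = 0.890280, PV = 10.238218
  t = 2.0000: CF_t = 11.500000, DF = 0.856450, PV = 9.849175
  t = 2.5000: CF_t = 11.500000, DF = 0.823906, PV = 9.474916
  t = 3.0000: CF_t = 1011.500000, DF = 0.792598, PV = 801.712999
Price P = sum_t PV_t = 852.980946
Convexity numerator sum_t t*(t + 1/m) * CF_t / (1+y/m)^(m*t + 2):
  t = 0.5000: term = 5.119109
  t = 1.0000: term = 14.773763
  t = 1.5000: term = 28.424748
  t = 2.0000: term = 45.574392
  t = 2.5000: term = 65.763913
  t = 3.0000: term = 7790.390666
Convexity = (1/P) * sum = 7950.046591 / 852.980946 = 9.320310


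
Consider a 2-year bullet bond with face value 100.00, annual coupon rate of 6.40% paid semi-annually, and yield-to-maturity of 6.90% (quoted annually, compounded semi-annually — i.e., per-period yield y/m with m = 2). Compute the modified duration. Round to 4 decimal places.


Answer: Modified duration = 1.8448

Derivation:
Coupon per period c = face * coupon_rate / m = 3.200000
Periods per year m = 2; per-period yield y/m = 0.034500
Number of cashflows N = 4
Cashflows (t years, CF_t, discount factor 1/(1+y/m)^(m*t), PV):
  t = 0.5000: CF_t = 3.200000, DF = 0.966651, PV = 3.093282
  t = 1.0000: CF_t = 3.200000, DF = 0.934413, PV = 2.990123
  t = 1.5000: CF_t = 3.200000, DF = 0.903251, PV = 2.890404
  t = 2.0000: CF_t = 103.200000, DF = 0.873128, PV = 90.106831
Price P = sum_t PV_t = 99.080639
First compute Macaulay numerator sum_t t * PV_t:
  t * PV_t at t = 0.5000: 1.546641
  t * PV_t at t = 1.0000: 2.990123
  t * PV_t at t = 1.5000: 4.335605
  t * PV_t at t = 2.0000: 180.213662
Macaulay duration D = 189.086031 / 99.080639 = 1.908405
Modified duration = D / (1 + y/m) = 1.908405 / (1 + 0.034500) = 1.844761


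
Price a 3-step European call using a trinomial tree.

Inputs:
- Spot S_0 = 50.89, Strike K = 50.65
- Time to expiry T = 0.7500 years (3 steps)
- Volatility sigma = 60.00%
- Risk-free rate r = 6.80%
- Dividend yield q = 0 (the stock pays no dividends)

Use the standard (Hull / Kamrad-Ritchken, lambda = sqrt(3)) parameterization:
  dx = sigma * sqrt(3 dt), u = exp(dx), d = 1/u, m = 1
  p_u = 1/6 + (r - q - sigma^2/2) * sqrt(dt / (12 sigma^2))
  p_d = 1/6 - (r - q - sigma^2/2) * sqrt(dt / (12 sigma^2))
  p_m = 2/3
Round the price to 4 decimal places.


dt = T/N = 0.250000; dx = sigma*sqrt(3*dt) = 0.519615
u = exp(dx) = 1.681381; d = 1/u = 0.594749
p_u = 0.139724, p_m = 0.666667, p_d = 0.193610
Discount per step: exp(-r*dt) = 0.983144
Stock lattice S(k, j) with j the centered position index:
  k=0: S(0,+0) = 50.8900
  k=1: S(1,-1) = 30.2668; S(1,+0) = 50.8900; S(1,+1) = 85.5655
  k=2: S(2,-2) = 18.0012; S(2,-1) = 30.2668; S(2,+0) = 50.8900; S(2,+1) = 85.5655; S(2,+2) = 143.8681
  k=3: S(3,-3) = 10.7062; S(3,-2) = 18.0012; S(3,-1) = 30.2668; S(3,+0) = 50.8900; S(3,+1) = 85.5655; S(3,+2) = 143.8681; S(3,+3) = 241.8970
Terminal payoffs V(N, j) = max(S_T - K, 0):
  V(3,-3) = 0.000000; V(3,-2) = 0.000000; V(3,-1) = 0.000000; V(3,+0) = 0.240000; V(3,+1) = 34.915459; V(3,+2) = 93.218103; V(3,+3) = 191.247037
Backward induction: V(k, j) = exp(-r*dt) * [p_u * V(k+1, j+1) + p_m * V(k+1, j) + p_d * V(k+1, j-1)]
  V(2,-2) = exp(-r*dt) * [p_u*0.000000 + p_m*0.000000 + p_d*0.000000] = 0.000000
  V(2,-1) = exp(-r*dt) * [p_u*0.240000 + p_m*0.000000 + p_d*0.000000] = 0.032968
  V(2,+0) = exp(-r*dt) * [p_u*34.915459 + p_m*0.240000 + p_d*0.000000] = 4.953585
  V(2,+1) = exp(-r*dt) * [p_u*93.218103 + p_m*34.915459 + p_d*0.240000] = 35.735516
  V(2,+2) = exp(-r*dt) * [p_u*191.247037 + p_m*93.218103 + p_d*34.915459] = 94.015187
  V(1,-1) = exp(-r*dt) * [p_u*4.953585 + p_m*0.032968 + p_d*0.000000] = 0.702075
  V(1,+0) = exp(-r*dt) * [p_u*35.735516 + p_m*4.953585 + p_d*0.032968] = 8.161931
  V(1,+1) = exp(-r*dt) * [p_u*94.015187 + p_m*35.735516 + p_d*4.953585] = 37.279712
  V(0,+0) = exp(-r*dt) * [p_u*37.279712 + p_m*8.161931 + p_d*0.702075] = 10.604260

Answer: Price = V(0,0) = 10.6043


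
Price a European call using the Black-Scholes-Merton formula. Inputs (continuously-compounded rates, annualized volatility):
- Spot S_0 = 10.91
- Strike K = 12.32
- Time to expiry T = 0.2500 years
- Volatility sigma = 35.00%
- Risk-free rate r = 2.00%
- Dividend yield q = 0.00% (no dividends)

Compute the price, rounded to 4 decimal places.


d1 = (ln(S/K) + (r - q + 0.5*sigma^2) * T) / (sigma * sqrt(T)) = -0.57846662
d2 = d1 - sigma * sqrt(T) = -0.75346662
exp(-rT) = 0.99501248; exp(-qT) = 1.00000000
C = S_0 * exp(-qT) * N(d1) - K * exp(-rT) * N(d2)
N(d1) = 0.28147456; N(d2) = 0.22558478
C = 10.9100 * 1.00000000 * 0.28147456 - 12.3200 * 0.99501248 * 0.22558478 = 0.3055

Answer: Price = 0.3055


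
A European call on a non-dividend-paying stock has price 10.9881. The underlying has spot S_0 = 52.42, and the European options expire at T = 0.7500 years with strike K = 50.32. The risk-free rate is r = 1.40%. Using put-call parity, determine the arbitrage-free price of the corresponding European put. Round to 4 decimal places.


Answer: Put price = 8.3625

Derivation:
Put-call parity: C - P = S_0 * exp(-qT) - K * exp(-rT).
S_0 * exp(-qT) = 52.4200 * 1.00000000 = 52.42000000
K * exp(-rT) = 50.3200 * 0.98955493 = 49.79440421
P = C - S*exp(-qT) + K*exp(-rT)
P = 10.9881 - 52.42000000 + 49.79440421 = 8.3625


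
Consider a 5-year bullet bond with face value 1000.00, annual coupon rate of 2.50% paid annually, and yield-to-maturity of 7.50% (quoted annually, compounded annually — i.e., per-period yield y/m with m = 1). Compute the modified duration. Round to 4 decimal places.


Answer: Modified duration = 4.3982

Derivation:
Coupon per period c = face * coupon_rate / m = 25.000000
Periods per year m = 1; per-period yield y/m = 0.075000
Number of cashflows N = 5
Cashflows (t years, CF_t, discount factor 1/(1+y/m)^(m*t), PV):
  t = 1.0000: CF_t = 25.000000, DF = 0.930233, PV = 23.255814
  t = 2.0000: CF_t = 25.000000, DF = 0.865333, PV = 21.633315
  t = 3.0000: CF_t = 25.000000, DF = 0.804961, PV = 20.124014
  t = 4.0000: CF_t = 25.000000, DF = 0.748801, PV = 18.720013
  t = 5.0000: CF_t = 1025.000000, DF = 0.696559, PV = 713.972598
Price P = sum_t PV_t = 797.705755
First compute Macaulay numerator sum_t t * PV_t:
  t * PV_t at t = 1.0000: 23.255814
  t * PV_t at t = 2.0000: 43.266631
  t * PV_t at t = 3.0000: 60.372043
  t * PV_t at t = 4.0000: 74.880053
  t * PV_t at t = 5.0000: 3569.862991
Macaulay duration D = 3771.637531 / 797.705755 = 4.728106
Modified duration = D / (1 + y/m) = 4.728106 / (1 + 0.075000) = 4.398238


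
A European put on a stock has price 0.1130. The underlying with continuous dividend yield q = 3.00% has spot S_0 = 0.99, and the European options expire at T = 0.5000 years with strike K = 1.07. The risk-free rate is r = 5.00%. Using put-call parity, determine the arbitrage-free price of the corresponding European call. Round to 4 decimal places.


Answer: Call price = 0.0447

Derivation:
Put-call parity: C - P = S_0 * exp(-qT) - K * exp(-rT).
S_0 * exp(-qT) = 0.9900 * 0.98511194 = 0.97526082
K * exp(-rT) = 1.0700 * 0.97530991 = 1.04358161
C = P + S*exp(-qT) - K*exp(-rT)
C = 0.1130 + 0.97526082 - 1.04358161 = 0.0447


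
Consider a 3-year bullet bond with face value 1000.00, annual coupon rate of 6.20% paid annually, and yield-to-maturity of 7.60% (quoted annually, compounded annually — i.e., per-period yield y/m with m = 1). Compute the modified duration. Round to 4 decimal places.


Coupon per period c = face * coupon_rate / m = 62.000000
Periods per year m = 1; per-period yield y/m = 0.076000
Number of cashflows N = 3
Cashflows (t years, CF_t, discount factor 1/(1+y/m)^(m*t), PV):
  t = 1.0000: CF_t = 62.000000, DF = 0.929368, PV = 57.620818
  t = 2.0000: CF_t = 62.000000, DF = 0.863725, PV = 53.550946
  t = 3.0000: CF_t = 1062.000000, DF = 0.802718, PV = 852.486878
Price P = sum_t PV_t = 963.658642
First compute Macaulay numerator sum_t t * PV_t:
  t * PV_t at t = 1.0000: 57.620818
  t * PV_t at t = 2.0000: 107.101892
  t * PV_t at t = 3.0000: 2557.460634
Macaulay duration D = 2722.183344 / 963.658642 = 2.824842
Modified duration = D / (1 + y/m) = 2.824842 / (1 + 0.076000) = 2.625318

Answer: Modified duration = 2.6253


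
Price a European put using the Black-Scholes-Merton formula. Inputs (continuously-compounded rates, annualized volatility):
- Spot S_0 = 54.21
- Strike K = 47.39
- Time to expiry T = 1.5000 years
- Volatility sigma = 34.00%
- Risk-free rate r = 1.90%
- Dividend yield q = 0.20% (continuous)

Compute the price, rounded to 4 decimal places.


d1 = (ln(S/K) + (r - q + 0.5*sigma^2) * T) / (sigma * sqrt(T)) = 0.59233022
d2 = d1 - sigma * sqrt(T) = 0.17591697
exp(-rT) = 0.97190229; exp(-qT) = 0.99700450
P = K * exp(-rT) * N(-d2) - S_0 * exp(-qT) * N(-d1)
N(-d1) = 0.27681474; N(-d2) = 0.43017959
P = 47.3900 * 0.97190229 * 0.43017959 - 54.2100 * 0.99700450 * 0.27681474 = 4.8522

Answer: Price = 4.8522


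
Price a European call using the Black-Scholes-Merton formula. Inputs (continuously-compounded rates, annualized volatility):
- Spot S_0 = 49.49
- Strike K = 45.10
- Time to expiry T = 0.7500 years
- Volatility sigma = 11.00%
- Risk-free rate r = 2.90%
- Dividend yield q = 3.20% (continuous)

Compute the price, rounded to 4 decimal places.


Answer: Price = 4.5881

Derivation:
d1 = (ln(S/K) + (r - q + 0.5*sigma^2) * T) / (sigma * sqrt(T)) = 0.99908766
d2 = d1 - sigma * sqrt(T) = 0.90382487
exp(-rT) = 0.97848483; exp(-qT) = 0.97628571
C = S_0 * exp(-qT) * N(d1) - K * exp(-rT) * N(d2)
N(d1) = 0.84112389; N(d2) = 0.81695586
C = 49.4900 * 0.97628571 * 0.84112389 - 45.1000 * 0.97848483 * 0.81695586 = 4.5881


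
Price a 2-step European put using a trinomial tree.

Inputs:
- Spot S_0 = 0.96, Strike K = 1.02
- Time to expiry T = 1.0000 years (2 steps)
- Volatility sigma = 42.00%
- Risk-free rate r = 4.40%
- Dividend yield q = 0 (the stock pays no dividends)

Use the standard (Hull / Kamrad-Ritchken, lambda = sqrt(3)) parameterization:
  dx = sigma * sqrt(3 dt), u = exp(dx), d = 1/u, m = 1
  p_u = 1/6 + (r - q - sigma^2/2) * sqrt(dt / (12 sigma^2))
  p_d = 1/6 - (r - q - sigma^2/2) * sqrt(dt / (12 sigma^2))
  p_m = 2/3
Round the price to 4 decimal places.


Answer: Price = V(0,0) = 0.1587

Derivation:
dt = T/N = 0.500000; dx = sigma*sqrt(3*dt) = 0.514393
u = exp(dx) = 1.672623; d = 1/u = 0.597863
p_u = 0.145185, p_m = 0.666667, p_d = 0.188148
Discount per step: exp(-r*dt) = 0.978240
Stock lattice S(k, j) with j the centered position index:
  k=0: S(0,+0) = 0.9600
  k=1: S(1,-1) = 0.5739; S(1,+0) = 0.9600; S(1,+1) = 1.6057
  k=2: S(2,-2) = 0.3431; S(2,-1) = 0.5739; S(2,+0) = 0.9600; S(2,+1) = 1.6057; S(2,+2) = 2.6858
Terminal payoffs V(N, j) = max(K - S_T, 0):
  V(2,-2) = 0.676857; V(2,-1) = 0.446051; V(2,+0) = 0.060000; V(2,+1) = 0.000000; V(2,+2) = 0.000000
Backward induction: V(k, j) = exp(-r*dt) * [p_u * V(k+1, j+1) + p_m * V(k+1, j) + p_d * V(k+1, j-1)]
  V(1,-1) = exp(-r*dt) * [p_u*0.060000 + p_m*0.446051 + p_d*0.676857] = 0.423997
  V(1,+0) = exp(-r*dt) * [p_u*0.000000 + p_m*0.060000 + p_d*0.446051] = 0.121227
  V(1,+1) = exp(-r*dt) * [p_u*0.000000 + p_m*0.000000 + p_d*0.060000] = 0.011043
  V(0,+0) = exp(-r*dt) * [p_u*0.011043 + p_m*0.121227 + p_d*0.423997] = 0.158666


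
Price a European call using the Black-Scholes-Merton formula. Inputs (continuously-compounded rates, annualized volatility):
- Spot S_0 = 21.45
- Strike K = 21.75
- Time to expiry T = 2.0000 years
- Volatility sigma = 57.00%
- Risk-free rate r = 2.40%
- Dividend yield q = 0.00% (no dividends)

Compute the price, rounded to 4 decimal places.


Answer: Price = 6.9684

Derivation:
d1 = (ln(S/K) + (r - q + 0.5*sigma^2) * T) / (sigma * sqrt(T)) = 0.44536673
d2 = d1 - sigma * sqrt(T) = -0.36073501
exp(-rT) = 0.95313379; exp(-qT) = 1.00000000
C = S_0 * exp(-qT) * N(d1) - K * exp(-rT) * N(d2)
N(d1) = 0.67197262; N(d2) = 0.35914878
C = 21.4500 * 1.00000000 * 0.67197262 - 21.7500 * 0.95313379 * 0.35914878 = 6.9684


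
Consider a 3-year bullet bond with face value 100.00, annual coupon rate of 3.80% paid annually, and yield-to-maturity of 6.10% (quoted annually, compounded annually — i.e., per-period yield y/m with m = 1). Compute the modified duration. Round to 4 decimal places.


Answer: Modified duration = 2.7217

Derivation:
Coupon per period c = face * coupon_rate / m = 3.800000
Periods per year m = 1; per-period yield y/m = 0.061000
Number of cashflows N = 3
Cashflows (t years, CF_t, discount factor 1/(1+y/m)^(m*t), PV):
  t = 1.0000: CF_t = 3.800000, DF = 0.942507, PV = 3.581527
  t = 2.0000: CF_t = 3.800000, DF = 0.888320, PV = 3.375614
  t = 3.0000: CF_t = 103.800000, DF = 0.837247, PV = 86.906288
Price P = sum_t PV_t = 93.863430
First compute Macaulay numerator sum_t t * PV_t:
  t * PV_t at t = 1.0000: 3.581527
  t * PV_t at t = 2.0000: 6.751229
  t * PV_t at t = 3.0000: 260.718865
Macaulay duration D = 271.051620 / 93.863430 = 2.887723
Modified duration = D / (1 + y/m) = 2.887723 / (1 + 0.061000) = 2.721700


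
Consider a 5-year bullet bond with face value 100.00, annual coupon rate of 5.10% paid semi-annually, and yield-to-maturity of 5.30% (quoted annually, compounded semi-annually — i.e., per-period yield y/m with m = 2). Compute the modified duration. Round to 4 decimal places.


Answer: Modified duration = 4.3578

Derivation:
Coupon per period c = face * coupon_rate / m = 2.550000
Periods per year m = 2; per-period yield y/m = 0.026500
Number of cashflows N = 10
Cashflows (t years, CF_t, discount factor 1/(1+y/m)^(m*t), PV):
  t = 0.5000: CF_t = 2.550000, DF = 0.974184, PV = 2.484170
  t = 1.0000: CF_t = 2.550000, DF = 0.949035, PV = 2.420038
  t = 1.5000: CF_t = 2.550000, DF = 0.924535, PV = 2.357563
  t = 2.0000: CF_t = 2.550000, DF = 0.900667, PV = 2.296701
  t = 2.5000: CF_t = 2.550000, DF = 0.877415, PV = 2.237409
  t = 3.0000: CF_t = 2.550000, DF = 0.854764, PV = 2.179648
  t = 3.5000: CF_t = 2.550000, DF = 0.832698, PV = 2.123379
  t = 4.0000: CF_t = 2.550000, DF = 0.811201, PV = 2.068562
  t = 4.5000: CF_t = 2.550000, DF = 0.790259, PV = 2.015160
  t = 5.0000: CF_t = 102.550000, DF = 0.769858, PV = 78.948908
Price P = sum_t PV_t = 99.131539
First compute Macaulay numerator sum_t t * PV_t:
  t * PV_t at t = 0.5000: 1.242085
  t * PV_t at t = 1.0000: 2.420038
  t * PV_t at t = 1.5000: 3.536345
  t * PV_t at t = 2.0000: 4.593401
  t * PV_t at t = 2.5000: 5.593523
  t * PV_t at t = 3.0000: 6.538945
  t * PV_t at t = 3.5000: 7.431826
  t * PV_t at t = 4.0000: 8.274248
  t * PV_t at t = 4.5000: 9.068221
  t * PV_t at t = 5.0000: 394.744540
Macaulay duration D = 443.443173 / 99.131539 = 4.473280
Modified duration = D / (1 + y/m) = 4.473280 / (1 + 0.026500) = 4.357799


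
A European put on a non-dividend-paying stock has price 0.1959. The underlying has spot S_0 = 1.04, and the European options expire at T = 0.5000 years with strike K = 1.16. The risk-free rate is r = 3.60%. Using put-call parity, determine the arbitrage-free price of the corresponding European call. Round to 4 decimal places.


Put-call parity: C - P = S_0 * exp(-qT) - K * exp(-rT).
S_0 * exp(-qT) = 1.0400 * 1.00000000 = 1.04000000
K * exp(-rT) = 1.1600 * 0.98216103 = 1.13930680
C = P + S*exp(-qT) - K*exp(-rT)
C = 0.1959 + 1.04000000 - 1.13930680 = 0.0966

Answer: Call price = 0.0966


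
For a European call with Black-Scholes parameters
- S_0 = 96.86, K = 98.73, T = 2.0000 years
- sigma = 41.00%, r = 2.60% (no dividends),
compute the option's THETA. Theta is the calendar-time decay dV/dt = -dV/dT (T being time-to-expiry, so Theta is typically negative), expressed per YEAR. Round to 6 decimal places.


Answer: Theta = -6.268552

Derivation:
d1 = 0.3466164753; d2 = -0.2332110852
phi(d1) = 0.3756828319; exp(-qT) = 1.0000000000; exp(-rT) = 0.9493288668
Theta = -S*exp(-qT)*phi(d1)*sigma/(2*sqrt(T)) - r*K*exp(-rT)*N(d2) + q*S*exp(-qT)*N(d1)
N(d1) = 0.6355602666; N(d2) = 0.4077987492; sqrt(T) = 1.4142135624
Term 1 = -96.8600 * 1.0000000000 * 0.3756828319 * 0.4100 / (2 * 1.4142135624) = -5.2747839601
Term 2 = -0.0260 * 98.7300 * 0.9493288668 * 0.4077987492 = -0.9937681218
Term 3 = 0 (no dividend yield, q = 0)
Theta = -5.2747839601 + (-0.9937681218) + (0.0000000000) = -6.268552


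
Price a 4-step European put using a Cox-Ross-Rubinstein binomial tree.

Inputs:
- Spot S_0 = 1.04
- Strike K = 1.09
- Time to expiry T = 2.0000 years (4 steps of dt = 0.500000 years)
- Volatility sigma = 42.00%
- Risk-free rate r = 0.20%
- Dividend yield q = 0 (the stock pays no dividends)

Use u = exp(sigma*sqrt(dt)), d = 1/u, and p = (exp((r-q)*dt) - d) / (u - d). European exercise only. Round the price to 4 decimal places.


Answer: Price = V(0,0) = 0.2650

Derivation:
dt = T/N = 0.500000
u = exp(sigma*sqrt(dt)) = 1.345795; d = 1/u = 0.743055
p = (exp((r-q)*dt) - d) / (u - d) = 0.427955
Discount per step: exp(-r*dt) = 0.999000
Stock lattice S(k, i) with i counting down-moves:
  k=0: S(0,0) = 1.0400
  k=1: S(1,0) = 1.3996; S(1,1) = 0.7728
  k=2: S(2,0) = 1.8836; S(2,1) = 1.0400; S(2,2) = 0.5742
  k=3: S(3,0) = 2.5350; S(3,1) = 1.3996; S(3,2) = 0.7728; S(3,3) = 0.4267
  k=4: S(4,0) = 3.4115; S(4,1) = 1.8836; S(4,2) = 1.0400; S(4,3) = 0.5742; S(4,4) = 0.3170
Terminal payoffs V(N, i) = max(K - S_T, 0):
  V(4,0) = 0.000000; V(4,1) = 0.000000; V(4,2) = 0.050000; V(4,3) = 0.515784; V(4,4) = 0.772957
Backward induction: V(k, i) = exp(-r*dt) * [p * V(k+1, i) + (1-p) * V(k+1, i+1)].
  V(3,0) = exp(-r*dt) * [p*0.000000 + (1-p)*0.000000] = 0.000000
  V(3,1) = exp(-r*dt) * [p*0.000000 + (1-p)*0.050000] = 0.028574
  V(3,2) = exp(-r*dt) * [p*0.050000 + (1-p)*0.515784] = 0.316133
  V(3,3) = exp(-r*dt) * [p*0.515784 + (1-p)*0.772957] = 0.662236
  V(2,0) = exp(-r*dt) * [p*0.000000 + (1-p)*0.028574] = 0.016329
  V(2,1) = exp(-r*dt) * [p*0.028574 + (1-p)*0.316133] = 0.192878
  V(2,2) = exp(-r*dt) * [p*0.316133 + (1-p)*0.662236] = 0.513606
  V(1,0) = exp(-r*dt) * [p*0.016329 + (1-p)*0.192878] = 0.117206
  V(1,1) = exp(-r*dt) * [p*0.192878 + (1-p)*0.513606] = 0.375973
  V(0,0) = exp(-r*dt) * [p*0.117206 + (1-p)*0.375973] = 0.264967
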